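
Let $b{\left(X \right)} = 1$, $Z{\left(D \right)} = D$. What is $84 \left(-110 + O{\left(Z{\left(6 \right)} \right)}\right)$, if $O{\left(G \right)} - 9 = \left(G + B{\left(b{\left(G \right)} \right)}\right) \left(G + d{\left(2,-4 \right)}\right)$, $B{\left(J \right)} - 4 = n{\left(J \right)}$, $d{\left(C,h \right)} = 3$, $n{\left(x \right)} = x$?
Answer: $-168$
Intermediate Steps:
$B{\left(J \right)} = 4 + J$
$O{\left(G \right)} = 9 + \left(3 + G\right) \left(5 + G\right)$ ($O{\left(G \right)} = 9 + \left(G + \left(4 + 1\right)\right) \left(G + 3\right) = 9 + \left(G + 5\right) \left(3 + G\right) = 9 + \left(5 + G\right) \left(3 + G\right) = 9 + \left(3 + G\right) \left(5 + G\right)$)
$84 \left(-110 + O{\left(Z{\left(6 \right)} \right)}\right) = 84 \left(-110 + \left(24 + 6^{2} + 8 \cdot 6\right)\right) = 84 \left(-110 + \left(24 + 36 + 48\right)\right) = 84 \left(-110 + 108\right) = 84 \left(-2\right) = -168$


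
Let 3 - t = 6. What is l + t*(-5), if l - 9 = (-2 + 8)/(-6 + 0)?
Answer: 23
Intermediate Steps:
t = -3 (t = 3 - 1*6 = 3 - 6 = -3)
l = 8 (l = 9 + (-2 + 8)/(-6 + 0) = 9 + 6/(-6) = 9 + 6*(-1/6) = 9 - 1 = 8)
l + t*(-5) = 8 - 3*(-5) = 8 + 15 = 23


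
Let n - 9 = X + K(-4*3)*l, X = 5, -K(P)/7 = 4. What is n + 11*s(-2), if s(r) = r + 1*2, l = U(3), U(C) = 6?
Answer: -154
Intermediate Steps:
K(P) = -28 (K(P) = -7*4 = -28)
l = 6
s(r) = 2 + r (s(r) = r + 2 = 2 + r)
n = -154 (n = 9 + (5 - 28*6) = 9 + (5 - 168) = 9 - 163 = -154)
n + 11*s(-2) = -154 + 11*(2 - 2) = -154 + 11*0 = -154 + 0 = -154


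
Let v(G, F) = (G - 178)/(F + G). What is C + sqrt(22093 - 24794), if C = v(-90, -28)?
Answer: 134/59 + I*sqrt(2701) ≈ 2.2712 + 51.971*I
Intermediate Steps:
v(G, F) = (-178 + G)/(F + G)
C = 134/59 (C = (-178 - 90)/(-28 - 90) = -268/(-118) = -1/118*(-268) = 134/59 ≈ 2.2712)
C + sqrt(22093 - 24794) = 134/59 + sqrt(22093 - 24794) = 134/59 + sqrt(-2701) = 134/59 + I*sqrt(2701)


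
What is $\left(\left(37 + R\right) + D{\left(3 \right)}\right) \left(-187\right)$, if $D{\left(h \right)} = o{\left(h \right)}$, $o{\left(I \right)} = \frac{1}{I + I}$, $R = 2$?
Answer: $- \frac{43945}{6} \approx -7324.2$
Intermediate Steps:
$o{\left(I \right)} = \frac{1}{2 I}$
$D{\left(h \right)} = \frac{1}{2 h}$
$\left(\left(37 + R\right) + D{\left(3 \right)}\right) \left(-187\right) = \left(\left(37 + 2\right) + \frac{1}{2 \cdot 3}\right) \left(-187\right) = \left(39 + \frac{1}{2} \cdot \frac{1}{3}\right) \left(-187\right) = \left(39 + \frac{1}{6}\right) \left(-187\right) = \frac{235}{6} \left(-187\right) = - \frac{43945}{6}$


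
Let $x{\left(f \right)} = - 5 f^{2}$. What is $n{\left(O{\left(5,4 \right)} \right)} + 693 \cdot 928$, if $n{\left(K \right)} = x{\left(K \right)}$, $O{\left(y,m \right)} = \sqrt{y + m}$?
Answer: $643059$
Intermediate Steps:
$O{\left(y,m \right)} = \sqrt{m + y}$
$n{\left(K \right)} = - 5 K^{2}$
$n{\left(O{\left(5,4 \right)} \right)} + 693 \cdot 928 = - 5 \left(\sqrt{4 + 5}\right)^{2} + 693 \cdot 928 = - 5 \left(\sqrt{9}\right)^{2} + 643104 = - 5 \cdot 3^{2} + 643104 = \left(-5\right) 9 + 643104 = -45 + 643104 = 643059$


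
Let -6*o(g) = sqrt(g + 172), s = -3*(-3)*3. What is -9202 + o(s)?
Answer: -9202 - sqrt(199)/6 ≈ -9204.3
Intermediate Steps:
s = 27 (s = 9*3 = 27)
o(g) = -sqrt(172 + g)/6 (o(g) = -sqrt(g + 172)/6 = -sqrt(172 + g)/6)
-9202 + o(s) = -9202 - sqrt(172 + 27)/6 = -9202 - sqrt(199)/6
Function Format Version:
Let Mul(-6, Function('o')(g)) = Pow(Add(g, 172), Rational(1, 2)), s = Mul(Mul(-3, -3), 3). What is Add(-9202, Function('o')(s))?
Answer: Add(-9202, Mul(Rational(-1, 6), Pow(199, Rational(1, 2)))) ≈ -9204.3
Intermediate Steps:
s = 27 (s = Mul(9, 3) = 27)
Function('o')(g) = Mul(Rational(-1, 6), Pow(Add(172, g), Rational(1, 2))) (Function('o')(g) = Mul(Rational(-1, 6), Pow(Add(g, 172), Rational(1, 2))) = Mul(Rational(-1, 6), Pow(Add(172, g), Rational(1, 2))))
Add(-9202, Function('o')(s)) = Add(-9202, Mul(Rational(-1, 6), Pow(Add(172, 27), Rational(1, 2)))) = Add(-9202, Mul(Rational(-1, 6), Pow(199, Rational(1, 2))))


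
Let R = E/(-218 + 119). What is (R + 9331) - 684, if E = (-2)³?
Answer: 856061/99 ≈ 8647.1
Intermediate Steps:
E = -8
R = 8/99 (R = -8/(-218 + 119) = -8/(-99) = -8*(-1/99) = 8/99 ≈ 0.080808)
(R + 9331) - 684 = (8/99 + 9331) - 684 = 923777/99 - 684 = 856061/99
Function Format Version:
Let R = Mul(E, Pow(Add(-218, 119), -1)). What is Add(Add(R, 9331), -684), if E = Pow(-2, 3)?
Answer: Rational(856061, 99) ≈ 8647.1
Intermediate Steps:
E = -8
R = Rational(8, 99) (R = Mul(-8, Pow(Add(-218, 119), -1)) = Mul(-8, Pow(-99, -1)) = Mul(-8, Rational(-1, 99)) = Rational(8, 99) ≈ 0.080808)
Add(Add(R, 9331), -684) = Add(Add(Rational(8, 99), 9331), -684) = Add(Rational(923777, 99), -684) = Rational(856061, 99)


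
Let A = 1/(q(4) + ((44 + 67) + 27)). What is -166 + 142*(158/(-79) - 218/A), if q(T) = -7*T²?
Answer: -805306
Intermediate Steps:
A = 1/26 (A = 1/(-7*4² + ((44 + 67) + 27)) = 1/(-7*16 + (111 + 27)) = 1/(-112 + 138) = 1/26 ≈ 0.038462)
-166 + 142*(158/(-79) - 218/A) = -166 + 142*(158/(-79) - 218/1/26) = -166 + 142*(158*(-1/79) - 218*26) = -166 + 142*(-2 - 5668) = -166 + 142*(-5670) = -166 - 805140 = -805306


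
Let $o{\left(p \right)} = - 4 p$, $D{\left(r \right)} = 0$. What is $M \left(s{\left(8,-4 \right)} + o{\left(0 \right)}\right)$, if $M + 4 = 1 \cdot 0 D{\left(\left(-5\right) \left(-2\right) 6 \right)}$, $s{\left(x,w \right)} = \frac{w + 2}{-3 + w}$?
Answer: $- \frac{8}{7} \approx -1.1429$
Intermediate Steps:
$s{\left(x,w \right)} = \frac{2 + w}{-3 + w}$
$M = -4$ ($M = -4 + 1 \cdot 0 \cdot 0 = -4 + 0 \cdot 0 = -4 + 0 = -4$)
$M \left(s{\left(8,-4 \right)} + o{\left(0 \right)}\right) = - 4 \left(\frac{2 - 4}{-3 - 4} - 0\right) = - 4 \left(\frac{1}{-7} \left(-2\right) + 0\right) = - 4 \left(\left(- \frac{1}{7}\right) \left(-2\right) + 0\right) = - 4 \left(\frac{2}{7} + 0\right) = \left(-4\right) \frac{2}{7} = - \frac{8}{7}$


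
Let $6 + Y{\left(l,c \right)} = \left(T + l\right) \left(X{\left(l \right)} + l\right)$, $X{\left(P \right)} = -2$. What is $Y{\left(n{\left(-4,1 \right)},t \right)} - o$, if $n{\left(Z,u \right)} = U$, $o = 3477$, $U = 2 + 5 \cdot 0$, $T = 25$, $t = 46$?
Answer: $-3483$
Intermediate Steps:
$U = 2$ ($U = 2 + 0 = 2$)
$n{\left(Z,u \right)} = 2$
$Y{\left(l,c \right)} = -6 + \left(-2 + l\right) \left(25 + l\right)$ ($Y{\left(l,c \right)} = -6 + \left(25 + l\right) \left(-2 + l\right) = -6 + \left(-2 + l\right) \left(25 + l\right)$)
$Y{\left(n{\left(-4,1 \right)},t \right)} - o = \left(-56 + 2^{2} + 23 \cdot 2\right) - 3477 = \left(-56 + 4 + 46\right) - 3477 = -6 - 3477 = -3483$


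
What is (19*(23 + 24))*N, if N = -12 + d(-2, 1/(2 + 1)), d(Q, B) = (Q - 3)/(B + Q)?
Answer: -8037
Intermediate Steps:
d(Q, B) = (-3 + Q)/(B + Q)
N = -9 (N = -12 + (-3 - 2)/(1/(2 + 1) - 2) = -12 - 5/(1/3 - 2) = -12 - 5/(-5/3) = -12 - 3/5*(-5) = -12 + 3 = -9)
(19*(23 + 24))*N = (19*(23 + 24))*(-9) = (19*47)*(-9) = 893*(-9) = -8037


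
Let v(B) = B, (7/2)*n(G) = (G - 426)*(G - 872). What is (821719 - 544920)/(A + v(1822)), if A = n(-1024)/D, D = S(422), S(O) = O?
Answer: 408832123/5440294 ≈ 75.149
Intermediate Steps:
n(G) = 2*(-872 + G)*(-426 + G)/7 (n(G) = 2*((G - 426)*(G - 872))/7 = 2*((-426 + G)*(-872 + G))/7 = 2*((-872 + G)*(-426 + G))/7 = 2*(-872 + G)*(-426 + G)/7)
D = 422
A = 2749200/1477 (A = (742944/7 - 2596/7*(-1024) + (2/7)*(-1024)²)/422 = (742944/7 + 2658304/7 + (2/7)*1048576)*(1/422) = (742944/7 + 2658304/7 + 2097152/7)*(1/422) = (5498400/7)*(1/422) = 2749200/1477 ≈ 1861.3)
(821719 - 544920)/(A + v(1822)) = (821719 - 544920)/(2749200/1477 + 1822) = 276799/(5440294/1477) = 276799*(1477/5440294) = 408832123/5440294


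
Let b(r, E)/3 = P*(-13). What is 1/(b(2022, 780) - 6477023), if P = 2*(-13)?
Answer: -1/6476009 ≈ -1.5442e-7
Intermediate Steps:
P = -26
b(r, E) = 1014 (b(r, E) = 3*(-26*(-13)) = 3*338 = 1014)
1/(b(2022, 780) - 6477023) = 1/(1014 - 6477023) = 1/(-6476009) = -1/6476009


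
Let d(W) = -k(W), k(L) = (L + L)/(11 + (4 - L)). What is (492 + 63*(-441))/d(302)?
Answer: -7832517/604 ≈ -12968.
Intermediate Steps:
k(L) = 2*L/(15 - L) (k(L) = (2*L)/(15 - L) = 2*L/(15 - L))
d(W) = 2*W/(-15 + W) (d(W) = -(-2)*W/(-15 + W) = 2*W/(-15 + W))
(492 + 63*(-441))/d(302) = (492 + 63*(-441))/((2*302/(-15 + 302))) = (492 - 27783)/((2*302/287)) = -27291/(2*302*(1/287)) = -27291/604/287 = -27291*287/604 = -7832517/604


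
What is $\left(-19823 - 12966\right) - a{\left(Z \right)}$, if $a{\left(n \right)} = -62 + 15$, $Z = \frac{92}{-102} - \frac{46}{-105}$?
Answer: $-32742$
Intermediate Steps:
$Z = - \frac{276}{595}$ ($Z = 92 \left(- \frac{1}{102}\right) - - \frac{46}{105} = - \frac{46}{51} + \frac{46}{105} = - \frac{276}{595} \approx -0.46387$)
$a{\left(n \right)} = -47$
$\left(-19823 - 12966\right) - a{\left(Z \right)} = \left(-19823 - 12966\right) - -47 = -32789 + 47 = -32742$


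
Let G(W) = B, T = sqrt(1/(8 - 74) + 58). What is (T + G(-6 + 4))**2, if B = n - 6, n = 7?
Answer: (66 + sqrt(252582))**2/4356 ≈ 74.214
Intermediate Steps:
T = sqrt(252582)/66 (T = sqrt(1/(-66) + 58) = sqrt(-1/66 + 58) = sqrt(3827/66) = sqrt(252582)/66 ≈ 7.6148)
B = 1 (B = 7 - 6 = 1)
G(W) = 1
(T + G(-6 + 4))**2 = (sqrt(252582)/66 + 1)**2 = (1 + sqrt(252582)/66)**2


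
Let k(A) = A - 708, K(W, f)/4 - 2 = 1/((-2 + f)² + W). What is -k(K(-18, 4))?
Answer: 4902/7 ≈ 700.29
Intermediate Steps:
K(W, f) = 8 + 4/(W + (-2 + f)²) (K(W, f) = 8 + 4/((-2 + f)² + W) = 8 + 4/(W + (-2 + f)²))
k(A) = -708 + A
-k(K(-18, 4)) = -(-708 + 4*(1 + 2*(-18) + 2*(-2 + 4)²)/(-18 + (-2 + 4)²)) = -(-708 + 4*(1 - 36 + 2*2²)/(-18 + 2²)) = -(-708 + 4*(1 - 36 + 2*4)/(-18 + 4)) = -(-708 + 4*(1 - 36 + 8)/(-14)) = -(-708 + 4*(-1/14)*(-27)) = -(-708 + 54/7) = -1*(-4902/7) = 4902/7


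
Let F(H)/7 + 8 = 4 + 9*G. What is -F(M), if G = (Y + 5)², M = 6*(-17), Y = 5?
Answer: -6272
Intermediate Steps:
M = -102
G = 100 (G = (5 + 5)² = 10² = 100)
F(H) = 6272 (F(H) = -56 + 7*(4 + 9*100) = -56 + 7*(4 + 900) = -56 + 7*904 = -56 + 6328 = 6272)
-F(M) = -1*6272 = -6272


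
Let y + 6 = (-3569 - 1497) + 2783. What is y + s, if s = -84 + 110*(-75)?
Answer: -10623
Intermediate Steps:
s = -8334 (s = -84 - 8250 = -8334)
y = -2289 (y = -6 + ((-3569 - 1497) + 2783) = -6 + (-5066 + 2783) = -6 - 2283 = -2289)
y + s = -2289 - 8334 = -10623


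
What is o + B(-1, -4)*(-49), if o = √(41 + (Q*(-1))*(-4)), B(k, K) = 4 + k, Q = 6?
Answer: -147 + √65 ≈ -138.94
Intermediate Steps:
o = √65 (o = √(41 + (6*(-1))*(-4)) = √(41 - 6*(-4)) = √(41 + 24) = √65 ≈ 8.0623)
o + B(-1, -4)*(-49) = √65 + (4 - 1)*(-49) = √65 + 3*(-49) = √65 - 147 = -147 + √65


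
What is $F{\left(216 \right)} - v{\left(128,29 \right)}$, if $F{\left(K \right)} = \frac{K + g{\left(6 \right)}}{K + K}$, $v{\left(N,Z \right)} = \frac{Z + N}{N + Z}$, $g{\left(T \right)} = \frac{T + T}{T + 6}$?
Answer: $- \frac{215}{432} \approx -0.49768$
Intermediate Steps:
$g{\left(T \right)} = \frac{2 T}{6 + T}$
$v{\left(N,Z \right)} = 1$ ($v{\left(N,Z \right)} = \frac{N + Z}{N + Z} = 1$)
$F{\left(K \right)} = \frac{1 + K}{2 K}$ ($F{\left(K \right)} = \frac{K + 2 \cdot 6 \frac{1}{6 + 6}}{K + K} = \frac{K + 2 \cdot 6 \cdot \frac{1}{12}}{2 K} = \left(K + 2 \cdot 6 \cdot \frac{1}{12}\right) \frac{1}{2 K} = \left(K + 1\right) \frac{1}{2 K} = \left(1 + K\right) \frac{1}{2 K} = \frac{1 + K}{2 K}$)
$F{\left(216 \right)} - v{\left(128,29 \right)} = \frac{1 + 216}{2 \cdot 216} - 1 = \frac{1}{2} \cdot \frac{1}{216} \cdot 217 - 1 = \frac{217}{432} - 1 = - \frac{215}{432}$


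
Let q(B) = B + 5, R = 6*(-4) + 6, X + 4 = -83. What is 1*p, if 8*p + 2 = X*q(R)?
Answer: 1129/8 ≈ 141.13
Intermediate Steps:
X = -87 (X = -4 - 83 = -87)
R = -18 (R = -24 + 6 = -18)
q(B) = 5 + B
p = 1129/8 (p = -¼ + (-87*(5 - 18))/8 = -¼ + (-87*(-13))/8 = -¼ + (⅛)*1131 = -¼ + 1131/8 = 1129/8 ≈ 141.13)
1*p = 1*(1129/8) = 1129/8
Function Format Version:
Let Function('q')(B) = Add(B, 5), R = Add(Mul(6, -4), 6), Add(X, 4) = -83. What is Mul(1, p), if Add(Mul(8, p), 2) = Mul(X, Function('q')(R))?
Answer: Rational(1129, 8) ≈ 141.13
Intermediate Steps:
X = -87 (X = Add(-4, -83) = -87)
R = -18 (R = Add(-24, 6) = -18)
Function('q')(B) = Add(5, B)
p = Rational(1129, 8) (p = Add(Rational(-1, 4), Mul(Rational(1, 8), Mul(-87, Add(5, -18)))) = Add(Rational(-1, 4), Mul(Rational(1, 8), Mul(-87, -13))) = Add(Rational(-1, 4), Mul(Rational(1, 8), 1131)) = Add(Rational(-1, 4), Rational(1131, 8)) = Rational(1129, 8) ≈ 141.13)
Mul(1, p) = Mul(1, Rational(1129, 8)) = Rational(1129, 8)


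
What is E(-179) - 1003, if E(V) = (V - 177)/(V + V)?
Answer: -179359/179 ≈ -1002.0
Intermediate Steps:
E(V) = (-177 + V)/(2*V) (E(V) = (-177 + V)/((2*V)) = (-177 + V)*(1/(2*V)) = (-177 + V)/(2*V))
E(-179) - 1003 = (½)*(-177 - 179)/(-179) - 1003 = (½)*(-1/179)*(-356) - 1003 = 178/179 - 1003 = -179359/179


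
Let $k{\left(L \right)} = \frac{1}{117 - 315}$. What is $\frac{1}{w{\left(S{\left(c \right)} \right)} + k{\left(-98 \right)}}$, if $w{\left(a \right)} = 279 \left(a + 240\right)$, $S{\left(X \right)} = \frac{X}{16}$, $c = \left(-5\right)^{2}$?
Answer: $\frac{1584}{106755157} \approx 1.4838 \cdot 10^{-5}$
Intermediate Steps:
$c = 25$
$S{\left(X \right)} = \frac{X}{16}$ ($S{\left(X \right)} = X \frac{1}{16} = \frac{X}{16}$)
$w{\left(a \right)} = 66960 + 279 a$ ($w{\left(a \right)} = 279 \left(240 + a\right) = 66960 + 279 a$)
$k{\left(L \right)} = - \frac{1}{198}$ ($k{\left(L \right)} = \frac{1}{-198} = - \frac{1}{198}$)
$\frac{1}{w{\left(S{\left(c \right)} \right)} + k{\left(-98 \right)}} = \frac{1}{\left(66960 + 279 \cdot \frac{1}{16} \cdot 25\right) - \frac{1}{198}} = \frac{1}{\left(66960 + 279 \cdot \frac{25}{16}\right) - \frac{1}{198}} = \frac{1}{\left(66960 + \frac{6975}{16}\right) - \frac{1}{198}} = \frac{1}{\frac{1078335}{16} - \frac{1}{198}} = \frac{1}{\frac{106755157}{1584}} = \frac{1584}{106755157}$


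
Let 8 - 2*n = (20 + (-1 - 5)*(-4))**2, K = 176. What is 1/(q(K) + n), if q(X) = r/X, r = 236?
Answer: -44/42357 ≈ -0.0010388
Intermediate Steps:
n = -964 (n = 4 - (20 + (-1 - 5)*(-4))**2/2 = 4 - (20 - 6*(-4))**2/2 = 4 - (20 + 24)**2/2 = 4 - 1/2*44**2 = 4 - 1/2*1936 = 4 - 968 = -964)
q(X) = 236/X
1/(q(K) + n) = 1/(236/176 - 964) = 1/(236*(1/176) - 964) = 1/(59/44 - 964) = 1/(-42357/44) = -44/42357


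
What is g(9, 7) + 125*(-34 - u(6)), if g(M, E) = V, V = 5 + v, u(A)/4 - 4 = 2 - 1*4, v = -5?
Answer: -5250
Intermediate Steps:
u(A) = 8 (u(A) = 16 + 4*(2 - 1*4) = 16 + 4*(2 - 4) = 16 + 4*(-2) = 16 - 8 = 8)
V = 0 (V = 5 - 5 = 0)
g(M, E) = 0
g(9, 7) + 125*(-34 - u(6)) = 0 + 125*(-34 - 1*8) = 0 + 125*(-34 - 8) = 0 + 125*(-42) = 0 - 5250 = -5250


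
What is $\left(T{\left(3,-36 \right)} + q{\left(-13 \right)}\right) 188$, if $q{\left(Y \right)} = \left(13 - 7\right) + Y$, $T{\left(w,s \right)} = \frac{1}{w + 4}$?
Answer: $- \frac{9024}{7} \approx -1289.1$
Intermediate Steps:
$T{\left(w,s \right)} = \frac{1}{4 + w}$
$q{\left(Y \right)} = 6 + Y$
$\left(T{\left(3,-36 \right)} + q{\left(-13 \right)}\right) 188 = \left(\frac{1}{4 + 3} + \left(6 - 13\right)\right) 188 = \left(\frac{1}{7} - 7\right) 188 = \left(- \frac{48}{7}\right) 188 = - \frac{9024}{7}$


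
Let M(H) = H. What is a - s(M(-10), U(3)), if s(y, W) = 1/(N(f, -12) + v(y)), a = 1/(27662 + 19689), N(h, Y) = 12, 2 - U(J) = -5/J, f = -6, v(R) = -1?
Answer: -47340/520861 ≈ -0.090888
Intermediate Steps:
U(J) = 2 + 5/J (U(J) = 2 - (-5)/J = 2 + 5/J)
a = 1/47351 ≈ 2.1119e-5
s(y, W) = 1/11 (s(y, W) = 1/(12 - 1) = 1/11)
a - s(M(-10), U(3)) = 1/47351 - 1*1/11 = 1/47351 - 1/11 = -47340/520861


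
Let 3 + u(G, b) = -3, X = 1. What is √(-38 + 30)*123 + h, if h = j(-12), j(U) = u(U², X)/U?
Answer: ½ + 246*I*√2 ≈ 0.5 + 347.9*I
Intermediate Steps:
u(G, b) = -6 (u(G, b) = -3 - 3 = -6)
j(U) = -6/U
h = ½ (h = -6/(-12) = -6*(-1/12) = ½ ≈ 0.50000)
√(-38 + 30)*123 + h = √(-38 + 30)*123 + ½ = √(-8)*123 + ½ = (2*I*√2)*123 + ½ = 246*I*√2 + ½ = ½ + 246*I*√2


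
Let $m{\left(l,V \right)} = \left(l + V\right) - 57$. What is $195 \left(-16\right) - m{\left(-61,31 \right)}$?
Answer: $-3033$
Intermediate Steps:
$m{\left(l,V \right)} = -57 + V + l$ ($m{\left(l,V \right)} = \left(V + l\right) - 57 = -57 + V + l$)
$195 \left(-16\right) - m{\left(-61,31 \right)} = 195 \left(-16\right) - \left(-57 + 31 - 61\right) = -3120 - -87 = -3120 + 87 = -3033$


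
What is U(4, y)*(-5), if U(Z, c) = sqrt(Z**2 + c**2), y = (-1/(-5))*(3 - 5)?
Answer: -2*sqrt(101) ≈ -20.100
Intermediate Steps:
y = -2/5 (y = -1*(-1/5)*(-2) = (1/5)*(-2) = -2/5 ≈ -0.40000)
U(4, y)*(-5) = sqrt(4**2 + (-2/5)**2)*(-5) = sqrt(16 + 4/25)*(-5) = sqrt(404/25)*(-5) = (2*sqrt(101)/5)*(-5) = -2*sqrt(101)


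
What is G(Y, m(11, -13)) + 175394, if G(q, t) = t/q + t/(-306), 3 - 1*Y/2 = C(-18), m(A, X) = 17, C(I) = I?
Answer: 11049844/63 ≈ 1.7539e+5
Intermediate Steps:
Y = 42 (Y = 6 - 2*(-18) = 6 + 36 = 42)
G(q, t) = -t/306 + t/q (G(q, t) = t/q + t*(-1/306) = t/q - t/306 = -t/306 + t/q)
G(Y, m(11, -13)) + 175394 = (-1/306*17 + 17/42) + 175394 = (-1/18 + 17*(1/42)) + 175394 = (-1/18 + 17/42) + 175394 = 22/63 + 175394 = 11049844/63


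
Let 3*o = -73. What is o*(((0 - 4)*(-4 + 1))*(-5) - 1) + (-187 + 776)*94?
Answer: 170551/3 ≈ 56850.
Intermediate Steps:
o = -73/3 (o = (1/3)*(-73) = -73/3 ≈ -24.333)
o*(((0 - 4)*(-4 + 1))*(-5) - 1) + (-187 + 776)*94 = -73*(((0 - 4)*(-4 + 1))*(-5) - 1)/3 + (-187 + 776)*94 = -73*(-4*(-3)*(-5) - 1)/3 + 589*94 = -73*(12*(-5) - 1)/3 + 55366 = -73*(-60 - 1)/3 + 55366 = -73/3*(-61) + 55366 = 4453/3 + 55366 = 170551/3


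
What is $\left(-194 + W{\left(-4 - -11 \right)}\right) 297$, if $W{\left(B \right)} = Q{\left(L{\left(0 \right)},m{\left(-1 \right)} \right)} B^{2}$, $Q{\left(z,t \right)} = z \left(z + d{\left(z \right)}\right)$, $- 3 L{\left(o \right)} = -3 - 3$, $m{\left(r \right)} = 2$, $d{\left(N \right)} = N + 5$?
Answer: $204336$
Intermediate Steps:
$d{\left(N \right)} = 5 + N$
$L{\left(o \right)} = 2$ ($L{\left(o \right)} = - \frac{-3 - 3}{3} = \left(- \frac{1}{3}\right) \left(-6\right) = 2$)
$Q{\left(z,t \right)} = z \left(5 + 2 z\right)$ ($Q{\left(z,t \right)} = z \left(z + \left(5 + z\right)\right) = z \left(5 + 2 z\right)$)
$W{\left(B \right)} = 18 B^{2}$ ($W{\left(B \right)} = 2 \left(5 + 2 \cdot 2\right) B^{2} = 2 \left(5 + 4\right) B^{2} = 2 \cdot 9 B^{2} = 18 B^{2}$)
$\left(-194 + W{\left(-4 - -11 \right)}\right) 297 = \left(-194 + 18 \left(-4 - -11\right)^{2}\right) 297 = \left(-194 + 18 \left(-4 + 11\right)^{2}\right) 297 = \left(-194 + 18 \cdot 7^{2}\right) 297 = \left(-194 + 18 \cdot 49\right) 297 = \left(-194 + 882\right) 297 = 688 \cdot 297 = 204336$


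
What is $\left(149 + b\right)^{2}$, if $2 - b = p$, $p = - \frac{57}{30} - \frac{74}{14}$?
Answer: $\frac{122611329}{4900} \approx 25023.0$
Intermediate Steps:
$p = - \frac{503}{70}$ ($p = \left(-57\right) \frac{1}{30} - \frac{37}{7} = - \frac{19}{10} - \frac{37}{7} = - \frac{503}{70} \approx -7.1857$)
$b = \frac{643}{70}$ ($b = 2 - - \frac{503}{70} = 2 + \frac{503}{70} = \frac{643}{70} \approx 9.1857$)
$\left(149 + b\right)^{2} = \left(149 + \frac{643}{70}\right)^{2} = \left(\frac{11073}{70}\right)^{2} = \frac{122611329}{4900}$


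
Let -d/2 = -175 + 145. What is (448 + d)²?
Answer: 258064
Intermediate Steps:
d = 60 (d = -2*(-175 + 145) = -2*(-30) = 60)
(448 + d)² = (448 + 60)² = 508² = 258064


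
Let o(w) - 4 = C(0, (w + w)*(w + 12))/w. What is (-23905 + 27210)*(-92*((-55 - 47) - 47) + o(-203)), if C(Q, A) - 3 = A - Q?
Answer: 8943287035/203 ≈ 4.4056e+7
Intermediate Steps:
C(Q, A) = 3 + A - Q (C(Q, A) = 3 + (A - Q) = 3 + A - Q)
o(w) = 4 + (3 + 2*w*(12 + w))/w (o(w) = 4 + (3 + (w + w)*(w + 12) - 1*0)/w = 4 + (3 + (2*w)*(12 + w) + 0)/w = 4 + (3 + 2*w*(12 + w) + 0)/w = 4 + (3 + 2*w*(12 + w))/w)
(-23905 + 27210)*(-92*((-55 - 47) - 47) + o(-203)) = (-23905 + 27210)*(-92*((-55 - 47) - 47) + (28 + 2*(-203) + 3/(-203))) = 3305*(-92*(-102 - 47) + (28 - 406 + 3*(-1/203))) = 3305*(-92*(-149) + (28 - 406 - 3/203)) = 3305*(13708 - 76737/203) = 3305*(2705987/203) = 8943287035/203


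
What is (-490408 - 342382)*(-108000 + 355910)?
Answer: -206456968900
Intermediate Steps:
(-490408 - 342382)*(-108000 + 355910) = -832790*247910 = -206456968900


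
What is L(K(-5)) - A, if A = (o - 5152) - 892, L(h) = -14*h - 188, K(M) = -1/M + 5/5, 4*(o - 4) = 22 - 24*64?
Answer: 62137/10 ≈ 6213.7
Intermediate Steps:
o = -749/2 (o = 4 + (22 - 24*64)/4 = 4 + (22 - 1536)/4 = 4 + (¼)*(-1514) = 4 - 757/2 = -749/2 ≈ -374.50)
K(M) = 1 - 1/M (K(M) = -1/M + 5*(⅕) = -1/M + 1 = 1 - 1/M)
L(h) = -188 - 14*h
A = -12837/2 (A = (-749/2 - 5152) - 892 = -11053/2 - 892 = -12837/2 ≈ -6418.5)
L(K(-5)) - A = (-188 - 14*(-1 - 5)/(-5)) - 1*(-12837/2) = (-188 - (-14)*(-6)/5) + 12837/2 = (-188 - 14*6/5) + 12837/2 = (-188 - 84/5) + 12837/2 = -1024/5 + 12837/2 = 62137/10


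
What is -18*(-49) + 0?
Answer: 882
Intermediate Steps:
-18*(-49) + 0 = 882 + 0 = 882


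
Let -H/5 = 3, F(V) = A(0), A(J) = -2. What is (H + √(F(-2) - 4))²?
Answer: (15 - I*√6)² ≈ 219.0 - 73.485*I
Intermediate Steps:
F(V) = -2
H = -15 (H = -5*3 = -15)
(H + √(F(-2) - 4))² = (-15 + √(-2 - 4))² = (-15 + √(-6))² = (-15 + I*√6)²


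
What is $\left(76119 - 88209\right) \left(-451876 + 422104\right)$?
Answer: $359943480$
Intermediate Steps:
$\left(76119 - 88209\right) \left(-451876 + 422104\right) = \left(-12090\right) \left(-29772\right) = 359943480$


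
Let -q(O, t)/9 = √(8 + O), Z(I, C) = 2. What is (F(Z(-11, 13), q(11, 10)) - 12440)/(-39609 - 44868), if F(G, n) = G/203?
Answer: 2525318/17148831 ≈ 0.14726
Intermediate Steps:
q(O, t) = -9*√(8 + O)
F(G, n) = G/203 (F(G, n) = G*(1/203) = G/203)
(F(Z(-11, 13), q(11, 10)) - 12440)/(-39609 - 44868) = ((1/203)*2 - 12440)/(-39609 - 44868) = (2/203 - 12440)/(-84477) = -2525318/203*(-1/84477) = 2525318/17148831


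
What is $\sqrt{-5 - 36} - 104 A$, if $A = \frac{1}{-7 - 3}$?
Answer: $\frac{52}{5} + i \sqrt{41} \approx 10.4 + 6.4031 i$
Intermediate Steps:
$A = - \frac{1}{10}$ ($A = \frac{1}{-10} = - \frac{1}{10} \approx -0.1$)
$\sqrt{-5 - 36} - 104 A = \sqrt{-5 - 36} - - \frac{52}{5} = \sqrt{-41} + \frac{52}{5} = i \sqrt{41} + \frac{52}{5} = \frac{52}{5} + i \sqrt{41}$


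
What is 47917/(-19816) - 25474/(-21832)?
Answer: -67666395/54077864 ≈ -1.2513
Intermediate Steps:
47917/(-19816) - 25474/(-21832) = 47917*(-1/19816) - 25474*(-1/21832) = -47917/19816 + 12737/10916 = -67666395/54077864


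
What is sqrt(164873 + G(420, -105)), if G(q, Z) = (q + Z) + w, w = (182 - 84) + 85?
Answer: sqrt(165371) ≈ 406.66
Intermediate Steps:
w = 183 (w = 98 + 85 = 183)
G(q, Z) = 183 + Z + q (G(q, Z) = (q + Z) + 183 = (Z + q) + 183 = 183 + Z + q)
sqrt(164873 + G(420, -105)) = sqrt(164873 + (183 - 105 + 420)) = sqrt(164873 + 498) = sqrt(165371)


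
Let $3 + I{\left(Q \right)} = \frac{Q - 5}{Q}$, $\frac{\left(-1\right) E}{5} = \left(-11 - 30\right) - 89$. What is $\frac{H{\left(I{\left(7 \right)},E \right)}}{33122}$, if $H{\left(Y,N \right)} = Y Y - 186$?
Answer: $- \frac{8753}{1622978} \approx -0.0053932$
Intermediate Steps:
$E = 650$ ($E = - 5 \left(\left(-11 - 30\right) - 89\right) = - 5 \left(-41 - 89\right) = \left(-5\right) \left(-130\right) = 650$)
$I{\left(Q \right)} = -3 + \frac{-5 + Q}{Q}$ ($I{\left(Q \right)} = -3 + \frac{Q - 5}{Q} = -3 + \frac{-5 + Q}{Q}$)
$H{\left(Y,N \right)} = -186 + Y^{2}$ ($H{\left(Y,N \right)} = Y^{2} - 186 = -186 + Y^{2}$)
$\frac{H{\left(I{\left(7 \right)},E \right)}}{33122} = \frac{-186 + \left(-2 - \frac{5}{7}\right)^{2}}{33122} = \left(-186 + \left(-2 - \frac{5}{7}\right)^{2}\right) \frac{1}{33122} = \left(-186 + \left(- \frac{19}{7}\right)^{2}\right) \frac{1}{33122} = \left(-186 + \frac{361}{49}\right) \frac{1}{33122} = \left(- \frac{8753}{49}\right) \frac{1}{33122} = - \frac{8753}{1622978}$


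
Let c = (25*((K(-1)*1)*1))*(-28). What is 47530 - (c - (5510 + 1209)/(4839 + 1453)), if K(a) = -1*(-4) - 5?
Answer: 294661079/6292 ≈ 46831.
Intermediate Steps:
K(a) = -1 (K(a) = 4 - 5 = -1)
c = 700 (c = (25*(-1*1*1))*(-28) = (25*(-1*1))*(-28) = (25*(-1))*(-28) = -25*(-28) = 700)
47530 - (c - (5510 + 1209)/(4839 + 1453)) = 47530 - (700 - (5510 + 1209)/(4839 + 1453)) = 47530 - (700 - 6719/6292) = 47530 - 1*4397681/6292 = 47530 - 4397681/6292 = 294661079/6292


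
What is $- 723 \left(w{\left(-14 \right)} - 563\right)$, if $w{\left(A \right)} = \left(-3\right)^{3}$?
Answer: $426570$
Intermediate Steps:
$w{\left(A \right)} = -27$
$- 723 \left(w{\left(-14 \right)} - 563\right) = - 723 \left(-27 - 563\right) = \left(-723\right) \left(-590\right) = 426570$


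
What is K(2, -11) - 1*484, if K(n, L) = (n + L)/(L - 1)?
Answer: -1933/4 ≈ -483.25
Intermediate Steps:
K(n, L) = (L + n)/(-1 + L)
K(2, -11) - 1*484 = (-11 + 2)/(-1 - 11) - 1*484 = -9/(-12) - 484 = -1/12*(-9) - 484 = ¾ - 484 = -1933/4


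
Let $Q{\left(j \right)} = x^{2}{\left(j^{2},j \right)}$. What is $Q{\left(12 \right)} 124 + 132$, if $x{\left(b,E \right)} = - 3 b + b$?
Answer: $10285188$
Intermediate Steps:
$x{\left(b,E \right)} = - 2 b$
$Q{\left(j \right)} = 4 j^{4}$ ($Q{\left(j \right)} = \left(- 2 j^{2}\right)^{2} = 4 j^{4}$)
$Q{\left(12 \right)} 124 + 132 = 4 \cdot 12^{4} \cdot 124 + 132 = 4 \cdot 20736 \cdot 124 + 132 = 82944 \cdot 124 + 132 = 10285056 + 132 = 10285188$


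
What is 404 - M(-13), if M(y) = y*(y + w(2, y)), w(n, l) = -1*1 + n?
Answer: 248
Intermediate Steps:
w(n, l) = -1 + n
M(y) = y*(1 + y) (M(y) = y*(y + (-1 + 2)) = y*(y + 1) = y*(1 + y))
404 - M(-13) = 404 - (-13)*(1 - 13) = 404 - (-13)*(-12) = 404 - 1*156 = 404 - 156 = 248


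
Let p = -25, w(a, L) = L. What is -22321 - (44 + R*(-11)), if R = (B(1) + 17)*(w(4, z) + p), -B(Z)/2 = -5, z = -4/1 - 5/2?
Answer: -63441/2 ≈ -31721.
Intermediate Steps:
z = -13/2 (z = -4*1 - 5*½ = -4 - 5/2 = -13/2 ≈ -6.5000)
B(Z) = 10 (B(Z) = -2*(-5) = 10)
R = -1701/2 (R = (10 + 17)*(-13/2 - 25) = 27*(-63/2) = -1701/2 ≈ -850.50)
-22321 - (44 + R*(-11)) = -22321 - (44 - 1701/2*(-11)) = -22321 - (44 + 18711/2) = -22321 - 1*18799/2 = -22321 - 18799/2 = -63441/2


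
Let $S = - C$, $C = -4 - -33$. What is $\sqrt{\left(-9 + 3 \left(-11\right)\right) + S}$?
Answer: $i \sqrt{71} \approx 8.4261 i$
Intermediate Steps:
$C = 29$ ($C = -4 + 33 = 29$)
$S = -29$ ($S = \left(-1\right) 29 = -29$)
$\sqrt{\left(-9 + 3 \left(-11\right)\right) + S} = \sqrt{\left(-9 + 3 \left(-11\right)\right) - 29} = \sqrt{\left(-9 - 33\right) - 29} = \sqrt{-42 - 29} = \sqrt{-71} = i \sqrt{71}$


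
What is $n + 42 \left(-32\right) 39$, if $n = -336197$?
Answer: $-388613$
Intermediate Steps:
$n + 42 \left(-32\right) 39 = -336197 + 42 \left(-32\right) 39 = -336197 - 52416 = -388613$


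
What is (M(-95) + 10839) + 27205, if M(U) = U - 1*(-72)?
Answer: 38021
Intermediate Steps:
M(U) = 72 + U (M(U) = U + 72 = 72 + U)
(M(-95) + 10839) + 27205 = ((72 - 95) + 10839) + 27205 = (-23 + 10839) + 27205 = 10816 + 27205 = 38021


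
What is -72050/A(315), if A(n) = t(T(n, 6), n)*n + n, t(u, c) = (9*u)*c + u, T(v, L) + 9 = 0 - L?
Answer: 14410/2679957 ≈ 0.0053769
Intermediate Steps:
T(v, L) = -9 - L (T(v, L) = -9 + (0 - L) = -9 - L)
t(u, c) = u + 9*c*u (t(u, c) = 9*c*u + u = u + 9*c*u)
A(n) = n + n*(-15 - 135*n) (A(n) = ((-9 - 1*6)*(1 + 9*n))*n + n = ((-9 - 6)*(1 + 9*n))*n + n = (-15*(1 + 9*n))*n + n = (-15 - 135*n)*n + n = n*(-15 - 135*n) + n = n + n*(-15 - 135*n))
-72050/A(315) = -72050*(-1/(315*(14 + 135*315))) = -72050*(-1/(315*(14 + 42525))) = -72050/((-1*315*42539)) = -72050/(-13399785) = -72050*(-1/13399785) = 14410/2679957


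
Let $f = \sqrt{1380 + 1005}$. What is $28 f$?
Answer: $84 \sqrt{265} \approx 1367.4$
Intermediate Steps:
$f = 3 \sqrt{265}$ ($f = \sqrt{2385} = 3 \sqrt{265} \approx 48.836$)
$28 f = 28 \cdot 3 \sqrt{265} = 84 \sqrt{265}$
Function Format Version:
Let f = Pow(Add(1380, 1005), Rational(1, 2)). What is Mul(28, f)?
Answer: Mul(84, Pow(265, Rational(1, 2))) ≈ 1367.4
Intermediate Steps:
f = Mul(3, Pow(265, Rational(1, 2))) (f = Pow(2385, Rational(1, 2)) = Mul(3, Pow(265, Rational(1, 2))) ≈ 48.836)
Mul(28, f) = Mul(28, Mul(3, Pow(265, Rational(1, 2)))) = Mul(84, Pow(265, Rational(1, 2)))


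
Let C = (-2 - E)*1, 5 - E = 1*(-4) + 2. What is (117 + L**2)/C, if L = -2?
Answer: -121/9 ≈ -13.444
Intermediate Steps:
E = 7 (E = 5 - (1*(-4) + 2) = 5 - (-4 + 2) = 5 - 1*(-2) = 5 + 2 = 7)
C = -9 (C = (-2 - 1*7)*1 = (-2 - 7)*1 = -9*1 = -9)
(117 + L**2)/C = (117 + (-2)**2)/(-9) = -(117 + 4)/9 = -1/9*121 = -121/9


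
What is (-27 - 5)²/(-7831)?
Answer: -1024/7831 ≈ -0.13076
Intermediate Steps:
(-27 - 5)²/(-7831) = (-32)²*(-1/7831) = 1024*(-1/7831) = -1024/7831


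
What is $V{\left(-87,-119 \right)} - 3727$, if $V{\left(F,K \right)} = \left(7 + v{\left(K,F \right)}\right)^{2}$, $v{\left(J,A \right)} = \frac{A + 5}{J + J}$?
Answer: $- \frac{52014171}{14161} \approx -3673.1$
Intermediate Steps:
$v{\left(J,A \right)} = \frac{5 + A}{2 J}$
$V{\left(F,K \right)} = \left(7 + \frac{5 + F}{2 K}\right)^{2}$
$V{\left(-87,-119 \right)} - 3727 = \frac{\left(5 - 87 + 14 \left(-119\right)\right)^{2}}{4 \cdot 14161} - 3727 = \frac{1}{4} \cdot \frac{1}{14161} \left(5 - 87 - 1666\right)^{2} - 3727 = \frac{1}{4} \cdot \frac{1}{14161} \left(-1748\right)^{2} - 3727 = \frac{1}{4} \cdot \frac{1}{14161} \cdot 3055504 - 3727 = \frac{763876}{14161} - 3727 = - \frac{52014171}{14161}$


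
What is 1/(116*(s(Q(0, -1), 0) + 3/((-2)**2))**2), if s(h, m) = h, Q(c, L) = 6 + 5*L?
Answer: 4/1421 ≈ 0.0028149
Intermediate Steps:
1/(116*(s(Q(0, -1), 0) + 3/((-2)**2))**2) = 1/(116*((6 + 5*(-1)) + 3/((-2)**2))**2) = 1/(116*((6 - 5) + 3/4)**2) = 1/(116*(1 + 3*(1/4))**2) = 1/(116*(1 + 3/4)**2) = 1/(116*(7/4)**2) = 1/(116*(49/16)) = 1/(1421/4) = 4/1421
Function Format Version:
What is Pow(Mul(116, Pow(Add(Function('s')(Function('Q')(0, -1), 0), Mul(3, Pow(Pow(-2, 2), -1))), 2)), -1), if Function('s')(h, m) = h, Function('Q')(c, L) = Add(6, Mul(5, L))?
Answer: Rational(4, 1421) ≈ 0.0028149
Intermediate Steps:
Pow(Mul(116, Pow(Add(Function('s')(Function('Q')(0, -1), 0), Mul(3, Pow(Pow(-2, 2), -1))), 2)), -1) = Pow(Mul(116, Pow(Add(Add(6, Mul(5, -1)), Mul(3, Pow(Pow(-2, 2), -1))), 2)), -1) = Pow(Mul(116, Pow(Add(Add(6, -5), Mul(3, Pow(4, -1))), 2)), -1) = Pow(Mul(116, Pow(Add(1, Mul(3, Rational(1, 4))), 2)), -1) = Pow(Mul(116, Pow(Add(1, Rational(3, 4)), 2)), -1) = Pow(Mul(116, Pow(Rational(7, 4), 2)), -1) = Pow(Mul(116, Rational(49, 16)), -1) = Pow(Rational(1421, 4), -1) = Rational(4, 1421)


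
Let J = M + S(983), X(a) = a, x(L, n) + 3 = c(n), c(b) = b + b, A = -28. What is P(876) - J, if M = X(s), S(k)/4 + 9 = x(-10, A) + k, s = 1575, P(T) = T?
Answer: -4359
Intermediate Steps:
c(b) = 2*b
x(L, n) = -3 + 2*n
S(k) = -272 + 4*k (S(k) = -36 + 4*((-3 + 2*(-28)) + k) = -36 + 4*((-3 - 56) + k) = -36 + 4*(-59 + k) = -36 + (-236 + 4*k) = -272 + 4*k)
M = 1575
J = 5235 (J = 1575 + (-272 + 4*983) = 1575 + (-272 + 3932) = 1575 + 3660 = 5235)
P(876) - J = 876 - 1*5235 = 876 - 5235 = -4359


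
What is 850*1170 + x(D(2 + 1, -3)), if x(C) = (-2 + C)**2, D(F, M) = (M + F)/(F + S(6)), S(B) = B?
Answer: 994504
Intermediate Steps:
D(F, M) = (F + M)/(6 + F) (D(F, M) = (M + F)/(F + 6) = (F + M)/(6 + F))
850*1170 + x(D(2 + 1, -3)) = 850*1170 + (-2 + ((2 + 1) - 3)/(6 + (2 + 1)))**2 = 994500 + (-2 + (3 - 3)/(6 + 3))**2 = 994500 + (-2 + 0/9)**2 = 994500 + (-2 + (1/9)*0)**2 = 994500 + (-2 + 0)**2 = 994500 + (-2)**2 = 994500 + 4 = 994504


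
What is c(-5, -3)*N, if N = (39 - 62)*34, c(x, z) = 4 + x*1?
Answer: 782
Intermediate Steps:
c(x, z) = 4 + x
N = -782 (N = -23*34 = -782)
c(-5, -3)*N = (4 - 5)*(-782) = -1*(-782) = 782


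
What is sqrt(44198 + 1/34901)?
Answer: sqrt(53836691079499)/34901 ≈ 210.23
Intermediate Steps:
sqrt(44198 + 1/34901) = sqrt(1542554399/34901) = sqrt(53836691079499)/34901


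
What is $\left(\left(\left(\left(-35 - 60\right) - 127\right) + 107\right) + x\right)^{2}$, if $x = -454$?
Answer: $323761$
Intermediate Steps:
$\left(\left(\left(\left(-35 - 60\right) - 127\right) + 107\right) + x\right)^{2} = \left(\left(\left(\left(-35 - 60\right) - 127\right) + 107\right) - 454\right)^{2} = \left(\left(\left(-95 - 127\right) + 107\right) - 454\right)^{2} = \left(\left(-222 + 107\right) - 454\right)^{2} = \left(-115 - 454\right)^{2} = \left(-569\right)^{2} = 323761$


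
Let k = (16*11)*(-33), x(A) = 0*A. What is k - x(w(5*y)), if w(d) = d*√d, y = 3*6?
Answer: -5808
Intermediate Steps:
y = 18
w(d) = d^(3/2)
x(A) = 0
k = -5808 (k = 176*(-33) = -5808)
k - x(w(5*y)) = -5808 - 1*0 = -5808 + 0 = -5808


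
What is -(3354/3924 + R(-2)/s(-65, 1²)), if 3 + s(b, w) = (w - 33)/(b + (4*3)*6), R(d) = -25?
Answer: -144077/34662 ≈ -4.1566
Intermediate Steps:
s(b, w) = -3 + (-33 + w)/(72 + b) (s(b, w) = -3 + (w - 33)/(b + (4*3)*6) = -3 + (-33 + w)/(b + 12*6) = -3 + (-33 + w)/(b + 72) = -3 + (-33 + w)/(72 + b))
-(3354/3924 + R(-2)/s(-65, 1²)) = -(3354/3924 - 25*(72 - 65)/(-249 + 1² - 3*(-65))) = -(3354*(1/3924) - 25*7/(-249 + 1 + 195)) = -(559/654 - 25/((⅐)*(-53))) = -(559/654 - 25/(-53/7)) = -(559/654 - 25*(-7/53)) = -(559/654 + 175/53) = -1*144077/34662 = -144077/34662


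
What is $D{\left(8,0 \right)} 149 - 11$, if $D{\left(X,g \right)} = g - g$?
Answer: $-11$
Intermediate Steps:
$D{\left(X,g \right)} = 0$
$D{\left(8,0 \right)} 149 - 11 = 0 \cdot 149 - 11 = 0 - 11 = -11$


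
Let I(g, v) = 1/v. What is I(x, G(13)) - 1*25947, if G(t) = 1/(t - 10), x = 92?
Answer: -25944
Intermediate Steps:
G(t) = 1/(-10 + t)
I(x, G(13)) - 1*25947 = 1/(1/(-10 + 13)) - 1*25947 = 1/(1/3) - 25947 = 1/(⅓) - 25947 = 3 - 25947 = -25944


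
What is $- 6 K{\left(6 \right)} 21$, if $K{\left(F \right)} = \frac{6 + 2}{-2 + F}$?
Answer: $-252$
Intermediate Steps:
$K{\left(F \right)} = \frac{8}{-2 + F}$
$- 6 K{\left(6 \right)} 21 = - 6 \frac{8}{-2 + 6} \cdot 21 = - 6 \cdot \frac{8}{4} \cdot 21 = - 6 \cdot 8 \cdot \frac{1}{4} \cdot 21 = \left(-6\right) 2 \cdot 21 = \left(-12\right) 21 = -252$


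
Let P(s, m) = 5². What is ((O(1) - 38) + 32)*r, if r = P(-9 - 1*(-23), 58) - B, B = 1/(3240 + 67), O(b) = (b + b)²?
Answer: -165348/3307 ≈ -49.999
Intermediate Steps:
O(b) = 4*b² (O(b) = (2*b)² = 4*b²)
P(s, m) = 25
B = 1/3307 ≈ 0.00030239
r = 82674/3307 (r = 25 - 1*1/3307 = 25 - 1/3307 = 82674/3307 ≈ 25.000)
((O(1) - 38) + 32)*r = ((4*1² - 38) + 32)*(82674/3307) = ((4*1 - 38) + 32)*(82674/3307) = ((4 - 38) + 32)*(82674/3307) = (-34 + 32)*(82674/3307) = -2*82674/3307 = -165348/3307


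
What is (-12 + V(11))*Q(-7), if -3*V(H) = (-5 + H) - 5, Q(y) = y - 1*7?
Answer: 518/3 ≈ 172.67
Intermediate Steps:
Q(y) = -7 + y (Q(y) = y - 7 = -7 + y)
V(H) = 10/3 - H/3 (V(H) = -((-5 + H) - 5)/3 = -(-10 + H)/3 = 10/3 - H/3)
(-12 + V(11))*Q(-7) = (-12 + (10/3 - ⅓*11))*(-7 - 7) = (-12 + (10/3 - 11/3))*(-14) = (-12 - ⅓)*(-14) = -37/3*(-14) = 518/3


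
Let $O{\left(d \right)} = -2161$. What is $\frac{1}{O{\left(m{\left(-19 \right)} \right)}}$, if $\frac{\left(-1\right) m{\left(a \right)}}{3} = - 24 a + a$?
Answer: $- \frac{1}{2161} \approx -0.00046275$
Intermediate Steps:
$m{\left(a \right)} = 69 a$ ($m{\left(a \right)} = - 3 \left(- 24 a + a\right) = - 3 \left(- 23 a\right) = 69 a$)
$\frac{1}{O{\left(m{\left(-19 \right)} \right)}} = \frac{1}{-2161} = - \frac{1}{2161}$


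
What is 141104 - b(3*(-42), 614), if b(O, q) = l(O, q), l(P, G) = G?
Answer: 140490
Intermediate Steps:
b(O, q) = q
141104 - b(3*(-42), 614) = 141104 - 1*614 = 141104 - 614 = 140490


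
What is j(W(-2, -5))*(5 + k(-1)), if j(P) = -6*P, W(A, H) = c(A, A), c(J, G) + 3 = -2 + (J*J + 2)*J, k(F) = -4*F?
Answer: 918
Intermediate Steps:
c(J, G) = -5 + J*(2 + J**2) (c(J, G) = -3 + (-2 + (J*J + 2)*J) = -3 + (-2 + (J**2 + 2)*J) = -3 + (-2 + (2 + J**2)*J) = -3 + (-2 + J*(2 + J**2)) = -5 + J*(2 + J**2))
W(A, H) = -5 + A**3 + 2*A
j(W(-2, -5))*(5 + k(-1)) = (-6*(-5 + (-2)**3 + 2*(-2)))*(5 - 4*(-1)) = (-6*(-5 - 8 - 4))*(5 + 4) = -6*(-17)*9 = 102*9 = 918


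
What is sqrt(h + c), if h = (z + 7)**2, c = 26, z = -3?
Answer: sqrt(42) ≈ 6.4807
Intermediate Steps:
h = 16 (h = (-3 + 7)**2 = 4**2 = 16)
sqrt(h + c) = sqrt(16 + 26) = sqrt(42)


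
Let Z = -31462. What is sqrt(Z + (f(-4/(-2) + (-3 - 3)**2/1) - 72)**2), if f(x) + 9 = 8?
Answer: I*sqrt(26133) ≈ 161.66*I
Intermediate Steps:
f(x) = -1 (f(x) = -9 + 8 = -1)
sqrt(Z + (f(-4/(-2) + (-3 - 3)**2/1) - 72)**2) = sqrt(-31462 + (-1 - 72)**2) = sqrt(-31462 + (-73)**2) = sqrt(-31462 + 5329) = sqrt(-26133) = I*sqrt(26133)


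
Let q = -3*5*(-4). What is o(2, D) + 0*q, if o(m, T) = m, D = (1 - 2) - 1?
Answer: 2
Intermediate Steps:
D = -2 (D = -1 - 1 = -2)
q = 60 (q = -15*(-4) = 60)
o(2, D) + 0*q = 2 + 0*60 = 2 + 0 = 2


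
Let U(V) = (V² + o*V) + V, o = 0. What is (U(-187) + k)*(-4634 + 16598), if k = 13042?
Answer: 572166336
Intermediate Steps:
U(V) = V + V² (U(V) = (V² + 0*V) + V = (V² + 0) + V = V² + V = V + V²)
(U(-187) + k)*(-4634 + 16598) = (-187*(1 - 187) + 13042)*(-4634 + 16598) = (-187*(-186) + 13042)*11964 = (34782 + 13042)*11964 = 47824*11964 = 572166336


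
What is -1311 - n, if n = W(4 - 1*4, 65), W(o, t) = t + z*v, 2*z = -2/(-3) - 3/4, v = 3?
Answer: -11007/8 ≈ -1375.9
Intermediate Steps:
z = -1/24 (z = (-2/(-3) - 3/4)/2 = (-2*(-1/3) - 3*1/4)/2 = (2/3 - 3/4)/2 = (1/2)*(-1/12) = -1/24 ≈ -0.041667)
W(o, t) = -1/8 + t (W(o, t) = t - 1/24*3 = t - 1/8 = -1/8 + t)
n = 519/8 (n = -1/8 + 65 = 519/8 ≈ 64.875)
-1311 - n = -1311 - 1*519/8 = -1311 - 519/8 = -11007/8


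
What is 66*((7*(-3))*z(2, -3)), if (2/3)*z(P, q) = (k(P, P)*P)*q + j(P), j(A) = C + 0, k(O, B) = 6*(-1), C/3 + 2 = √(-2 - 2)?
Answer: -62370 - 12474*I ≈ -62370.0 - 12474.0*I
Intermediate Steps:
C = -6 + 6*I (C = -6 + 3*√(-2 - 2) = -6 + 3*√(-4) = -6 + 3*(2*I) = -6 + 6*I ≈ -6.0 + 6.0*I)
k(O, B) = -6
j(A) = -6 + 6*I (j(A) = (-6 + 6*I) + 0 = -6 + 6*I)
z(P, q) = -9 + 9*I - 9*P*q (z(P, q) = 3*((-6*P)*q + (-6 + 6*I))/2 = 3*(-6*P*q + (-6 + 6*I))/2 = 3*(-6 + 6*I - 6*P*q)/2 = -9 + 9*I - 9*P*q)
66*((7*(-3))*z(2, -3)) = 66*((7*(-3))*(-9 + 9*I - 9*2*(-3))) = 66*(-21*(-9 + 9*I + 54)) = 66*(-21*(45 + 9*I)) = 66*(-945 - 189*I) = -62370 - 12474*I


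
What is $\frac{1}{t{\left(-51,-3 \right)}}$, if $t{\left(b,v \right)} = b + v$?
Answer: $- \frac{1}{54} \approx -0.018519$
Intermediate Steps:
$\frac{1}{t{\left(-51,-3 \right)}} = \frac{1}{-51 - 3} = \frac{1}{-54} = - \frac{1}{54}$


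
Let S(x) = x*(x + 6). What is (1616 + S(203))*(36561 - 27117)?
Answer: 415942092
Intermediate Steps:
S(x) = x*(6 + x)
(1616 + S(203))*(36561 - 27117) = (1616 + 203*(6 + 203))*(36561 - 27117) = (1616 + 203*209)*9444 = (1616 + 42427)*9444 = 44043*9444 = 415942092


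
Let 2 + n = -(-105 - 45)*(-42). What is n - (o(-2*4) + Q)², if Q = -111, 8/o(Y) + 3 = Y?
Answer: -2272983/121 ≈ -18785.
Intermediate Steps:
o(Y) = 8/(-3 + Y)
n = -6302 (n = -2 - (-105 - 45)*(-42) = -2 - (-150)*(-42) = -2 - 1*6300 = -2 - 6300 = -6302)
n - (o(-2*4) + Q)² = -6302 - (8/(-3 - 2*4) - 111)² = -6302 - (8/(-3 - 8) - 111)² = -6302 - (8/(-11) - 111)² = -6302 - (8*(-1/11) - 111)² = -6302 - (-8/11 - 111)² = -6302 - (-1229/11)² = -6302 - 1*1510441/121 = -6302 - 1510441/121 = -2272983/121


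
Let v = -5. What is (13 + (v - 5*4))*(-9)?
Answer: 108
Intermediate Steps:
(13 + (v - 5*4))*(-9) = (13 + (-5 - 5*4))*(-9) = (13 + (-5 - 20))*(-9) = (13 - 25)*(-9) = -12*(-9) = 108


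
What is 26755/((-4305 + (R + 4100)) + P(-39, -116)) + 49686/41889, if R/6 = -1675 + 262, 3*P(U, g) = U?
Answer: -229556913/121422248 ≈ -1.8906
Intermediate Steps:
P(U, g) = U/3
R = -8478 (R = 6*(-1675 + 262) = 6*(-1413) = -8478)
26755/((-4305 + (R + 4100)) + P(-39, -116)) + 49686/41889 = 26755/((-4305 + (-8478 + 4100)) + (⅓)*(-39)) + 49686/41889 = 26755/((-4305 - 4378) - 13) + 49686*(1/41889) = 26755/(-8683 - 13) + 16562/13963 = 26755/(-8696) + 16562/13963 = 26755*(-1/8696) + 16562/13963 = -26755/8696 + 16562/13963 = -229556913/121422248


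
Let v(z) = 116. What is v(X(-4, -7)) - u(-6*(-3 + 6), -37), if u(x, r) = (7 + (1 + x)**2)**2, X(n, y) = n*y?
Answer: -87500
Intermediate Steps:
v(X(-4, -7)) - u(-6*(-3 + 6), -37) = 116 - (7 + (1 - 6*(-3 + 6))**2)**2 = 116 - (7 + (1 - 6*3)**2)**2 = 116 - (7 + (1 - 18)**2)**2 = 116 - (7 + (-17)**2)**2 = 116 - (7 + 289)**2 = 116 - 1*296**2 = 116 - 1*87616 = 116 - 87616 = -87500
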